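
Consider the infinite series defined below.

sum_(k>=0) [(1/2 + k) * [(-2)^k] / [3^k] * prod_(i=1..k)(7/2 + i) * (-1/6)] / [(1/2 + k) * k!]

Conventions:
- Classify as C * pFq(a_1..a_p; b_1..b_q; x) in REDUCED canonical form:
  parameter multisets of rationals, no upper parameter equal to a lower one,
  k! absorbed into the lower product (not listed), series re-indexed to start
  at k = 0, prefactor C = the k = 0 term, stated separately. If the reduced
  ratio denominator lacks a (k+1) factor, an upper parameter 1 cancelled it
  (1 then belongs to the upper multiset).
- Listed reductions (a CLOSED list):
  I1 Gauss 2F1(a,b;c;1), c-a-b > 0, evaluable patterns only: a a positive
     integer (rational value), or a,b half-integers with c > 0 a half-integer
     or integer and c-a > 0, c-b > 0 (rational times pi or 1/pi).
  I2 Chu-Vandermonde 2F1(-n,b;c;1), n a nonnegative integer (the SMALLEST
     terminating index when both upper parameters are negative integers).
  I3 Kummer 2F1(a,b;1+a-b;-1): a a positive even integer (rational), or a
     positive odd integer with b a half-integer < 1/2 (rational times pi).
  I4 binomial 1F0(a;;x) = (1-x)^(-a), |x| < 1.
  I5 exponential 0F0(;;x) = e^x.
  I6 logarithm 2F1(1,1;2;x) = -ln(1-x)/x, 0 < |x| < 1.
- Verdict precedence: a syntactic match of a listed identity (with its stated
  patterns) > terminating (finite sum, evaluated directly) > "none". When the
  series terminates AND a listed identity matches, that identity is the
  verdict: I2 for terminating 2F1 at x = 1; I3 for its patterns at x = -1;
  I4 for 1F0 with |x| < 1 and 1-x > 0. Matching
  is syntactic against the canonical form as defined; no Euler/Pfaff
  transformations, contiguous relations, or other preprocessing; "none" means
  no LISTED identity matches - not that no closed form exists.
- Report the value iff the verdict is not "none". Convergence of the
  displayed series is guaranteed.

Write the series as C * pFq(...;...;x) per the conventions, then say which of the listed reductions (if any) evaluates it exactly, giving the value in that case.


Classification (C = -1/6): 1F0 with upper {9/2}, lower {-}, argument x = -2/3. Verdict: the binomial series (I4) fires (the 1F0 binomial series: exponent -9/2, x = -2/3). Value: (-1/6) * (5/3)^(-9/2).

First insight: t_0 being -1/6, the running product (C = -1/6, x = -2/3) telescopes to a rising factorial.
Ratio: r(k) = (-2/3) * (k+9/2) / [(k+1)] - rational in k. x = (-2/3); t_0 = -1/6; negate the roots.


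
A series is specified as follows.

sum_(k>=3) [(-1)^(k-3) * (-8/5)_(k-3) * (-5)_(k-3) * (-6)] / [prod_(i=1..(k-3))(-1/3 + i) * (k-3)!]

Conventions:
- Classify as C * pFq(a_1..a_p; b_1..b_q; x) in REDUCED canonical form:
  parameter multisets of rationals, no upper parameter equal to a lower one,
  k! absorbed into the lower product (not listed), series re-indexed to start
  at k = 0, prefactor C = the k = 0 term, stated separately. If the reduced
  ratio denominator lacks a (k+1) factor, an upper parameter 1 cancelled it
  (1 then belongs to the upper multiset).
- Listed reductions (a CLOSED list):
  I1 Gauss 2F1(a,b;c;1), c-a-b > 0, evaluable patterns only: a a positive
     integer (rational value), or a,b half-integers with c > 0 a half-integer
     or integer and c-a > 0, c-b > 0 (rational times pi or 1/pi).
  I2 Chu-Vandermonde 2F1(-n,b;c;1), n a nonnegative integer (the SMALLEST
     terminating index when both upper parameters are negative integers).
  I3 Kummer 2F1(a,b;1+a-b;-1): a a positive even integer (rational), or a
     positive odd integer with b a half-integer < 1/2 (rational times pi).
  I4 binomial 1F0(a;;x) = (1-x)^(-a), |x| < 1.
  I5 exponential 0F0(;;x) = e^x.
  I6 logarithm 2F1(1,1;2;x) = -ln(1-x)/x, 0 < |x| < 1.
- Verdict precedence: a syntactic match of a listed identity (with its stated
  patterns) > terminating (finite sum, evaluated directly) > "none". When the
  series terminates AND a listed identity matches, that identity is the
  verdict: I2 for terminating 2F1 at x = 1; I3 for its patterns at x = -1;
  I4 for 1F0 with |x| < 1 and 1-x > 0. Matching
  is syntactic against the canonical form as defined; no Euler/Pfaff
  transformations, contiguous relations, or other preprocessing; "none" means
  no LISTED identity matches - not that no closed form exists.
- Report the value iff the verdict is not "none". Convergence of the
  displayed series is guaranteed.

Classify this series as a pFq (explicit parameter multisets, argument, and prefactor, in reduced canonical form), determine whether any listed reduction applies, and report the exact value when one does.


At argument -1: a 2F1 with upper {-5, -8/5}, lower {2/3}, scaled by C = -6. Verdict: terminating at k = 5: the factor (-5)_k kills every later term; summing the 6 survivors is exact. Its exact value is 815856/171875.

The tell: x = (-1) and the lower running product (prefactor -6) is a rising factorial.
Ratio: r(k) = (-1) * (k-5) (k-8/5) / [(k+2/3) (k+1)] ; factor over Q: parameters, x = (-1), and C = -6.


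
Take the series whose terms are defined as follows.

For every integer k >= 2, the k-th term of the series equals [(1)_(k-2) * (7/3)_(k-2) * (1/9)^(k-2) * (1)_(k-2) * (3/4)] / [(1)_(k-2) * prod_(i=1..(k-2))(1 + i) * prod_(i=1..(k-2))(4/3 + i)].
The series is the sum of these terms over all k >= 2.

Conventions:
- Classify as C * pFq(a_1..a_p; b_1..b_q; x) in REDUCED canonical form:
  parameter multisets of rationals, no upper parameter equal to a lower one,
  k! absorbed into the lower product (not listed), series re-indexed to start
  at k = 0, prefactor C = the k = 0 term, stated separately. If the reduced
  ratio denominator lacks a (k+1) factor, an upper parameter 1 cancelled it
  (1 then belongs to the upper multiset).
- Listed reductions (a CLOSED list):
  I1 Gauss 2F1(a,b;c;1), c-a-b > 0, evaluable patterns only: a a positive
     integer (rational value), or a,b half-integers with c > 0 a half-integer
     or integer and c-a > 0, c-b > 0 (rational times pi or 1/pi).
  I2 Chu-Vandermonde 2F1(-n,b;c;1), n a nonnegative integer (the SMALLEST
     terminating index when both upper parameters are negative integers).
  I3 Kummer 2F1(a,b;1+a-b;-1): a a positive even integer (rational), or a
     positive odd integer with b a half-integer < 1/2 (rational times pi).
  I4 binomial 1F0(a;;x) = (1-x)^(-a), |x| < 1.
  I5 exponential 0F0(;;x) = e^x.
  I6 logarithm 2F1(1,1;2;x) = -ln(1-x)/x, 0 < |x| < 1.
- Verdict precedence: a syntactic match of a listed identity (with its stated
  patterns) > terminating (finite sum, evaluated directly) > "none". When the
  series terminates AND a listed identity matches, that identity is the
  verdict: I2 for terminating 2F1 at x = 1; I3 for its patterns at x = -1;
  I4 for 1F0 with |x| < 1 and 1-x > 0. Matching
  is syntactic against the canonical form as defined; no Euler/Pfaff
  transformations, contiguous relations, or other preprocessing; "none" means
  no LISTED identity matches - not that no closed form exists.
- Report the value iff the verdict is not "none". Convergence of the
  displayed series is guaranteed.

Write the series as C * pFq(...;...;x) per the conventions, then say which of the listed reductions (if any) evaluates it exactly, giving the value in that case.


With C = 3/4: the canonical form is 2F1(1, 1; 2; 1/9). Verdict: the I6 logarithm reduction matches (the logarithm: parameters (1,1;2), x = 1/9). Value: (-27/4) * ln(8/9).

First insight: t_0 = 3/4 here, and the lower running product (C = 3/4) is a rising factorial.
Adjacent-term ratio: r(k) = (1/9) * (k+1) (k+1) / [(k+2) (k+1)] ; factor over Q: parameters, x = (1/9), and C = 3/4.


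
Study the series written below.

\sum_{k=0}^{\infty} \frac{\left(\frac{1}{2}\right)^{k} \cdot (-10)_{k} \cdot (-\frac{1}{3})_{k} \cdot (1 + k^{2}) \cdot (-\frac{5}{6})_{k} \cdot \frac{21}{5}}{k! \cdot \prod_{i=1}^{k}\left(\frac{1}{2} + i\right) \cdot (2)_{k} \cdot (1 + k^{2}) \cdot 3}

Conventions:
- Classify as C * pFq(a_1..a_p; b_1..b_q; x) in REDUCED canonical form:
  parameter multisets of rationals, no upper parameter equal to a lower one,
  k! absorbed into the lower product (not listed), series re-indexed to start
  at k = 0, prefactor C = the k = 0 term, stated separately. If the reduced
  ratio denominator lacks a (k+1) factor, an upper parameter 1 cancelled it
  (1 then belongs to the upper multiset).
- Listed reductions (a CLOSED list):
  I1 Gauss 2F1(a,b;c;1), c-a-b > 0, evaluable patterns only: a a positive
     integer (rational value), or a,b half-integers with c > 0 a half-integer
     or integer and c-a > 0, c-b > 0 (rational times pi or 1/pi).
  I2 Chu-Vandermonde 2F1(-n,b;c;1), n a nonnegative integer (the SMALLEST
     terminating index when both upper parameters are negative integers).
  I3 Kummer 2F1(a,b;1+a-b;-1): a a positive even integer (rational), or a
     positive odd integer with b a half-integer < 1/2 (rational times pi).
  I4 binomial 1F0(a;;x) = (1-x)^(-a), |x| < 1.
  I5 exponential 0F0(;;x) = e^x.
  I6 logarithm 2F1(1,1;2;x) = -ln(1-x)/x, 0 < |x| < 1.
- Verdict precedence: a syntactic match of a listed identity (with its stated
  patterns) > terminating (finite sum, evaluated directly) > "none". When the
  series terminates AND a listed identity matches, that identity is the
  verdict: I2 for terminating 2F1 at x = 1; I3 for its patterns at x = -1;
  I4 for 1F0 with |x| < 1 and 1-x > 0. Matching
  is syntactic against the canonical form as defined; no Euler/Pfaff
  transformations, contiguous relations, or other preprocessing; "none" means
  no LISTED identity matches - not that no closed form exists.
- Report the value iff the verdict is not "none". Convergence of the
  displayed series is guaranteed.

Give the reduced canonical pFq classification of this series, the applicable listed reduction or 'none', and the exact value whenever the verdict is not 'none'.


Canonical form: C = \frac{7}{5} times 3F2 with upper {-10, -\frac{5}{6}, -\frac{1}{3}}, lower {\frac{3}{2}, 2}, x = \frac{1}{2}. Verdict: terminating (-10 upstairs). 11 nonzero terms in all; added directly. Hence: \frac{595400908302616661}{773052570638042112}.

The tell: x = \frac{1}{2} and the factor k^2 + 1 cancels (top and bottom), leaving prefactor 7/5.
Ratio: r(k) = \frac{1}{2} * (k-10) (k-\frac{5}{6}) (k-\frac{1}{3}) / [(k+\frac{3}{2}) (k+2) (k+1)] - rational; roots negated = parameters, x = \frac{1}{2}, C = \frac{7}{5}.


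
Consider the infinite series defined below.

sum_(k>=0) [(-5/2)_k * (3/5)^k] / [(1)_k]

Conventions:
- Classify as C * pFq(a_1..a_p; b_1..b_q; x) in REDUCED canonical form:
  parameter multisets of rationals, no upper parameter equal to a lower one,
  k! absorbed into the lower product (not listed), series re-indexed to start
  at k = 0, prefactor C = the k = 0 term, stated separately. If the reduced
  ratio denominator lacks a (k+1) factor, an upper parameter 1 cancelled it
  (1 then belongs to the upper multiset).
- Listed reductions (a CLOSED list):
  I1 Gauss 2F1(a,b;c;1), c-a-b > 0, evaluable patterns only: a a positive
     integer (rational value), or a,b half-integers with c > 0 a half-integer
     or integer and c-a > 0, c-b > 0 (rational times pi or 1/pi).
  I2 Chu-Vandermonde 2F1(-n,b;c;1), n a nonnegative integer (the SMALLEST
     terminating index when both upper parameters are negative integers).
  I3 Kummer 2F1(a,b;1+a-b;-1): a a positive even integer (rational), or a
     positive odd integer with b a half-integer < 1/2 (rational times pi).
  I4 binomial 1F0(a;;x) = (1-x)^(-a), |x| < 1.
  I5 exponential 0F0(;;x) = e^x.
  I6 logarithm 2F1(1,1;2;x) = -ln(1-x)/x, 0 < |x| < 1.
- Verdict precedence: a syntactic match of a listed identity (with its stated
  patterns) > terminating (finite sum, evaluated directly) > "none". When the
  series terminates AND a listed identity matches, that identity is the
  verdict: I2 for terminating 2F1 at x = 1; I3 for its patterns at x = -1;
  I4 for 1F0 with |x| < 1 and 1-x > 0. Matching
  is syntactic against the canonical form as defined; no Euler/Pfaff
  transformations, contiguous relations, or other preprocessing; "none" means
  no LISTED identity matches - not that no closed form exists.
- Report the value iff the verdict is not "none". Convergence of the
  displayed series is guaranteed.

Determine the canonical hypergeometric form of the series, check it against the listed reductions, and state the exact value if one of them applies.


Canonical form: C = 1 times 1F0 with upper {-5/2}, lower {-}, x = 3/5. Verdict: the I4 binomial reduction fires (the 1F0 binomial series: exponent 5/2, x = 3/5). Value: (2/5)^(5/2).

Key step: from the first term 1: (1)_k (prefactor 1) is k! itself.
Term ratio: r(k) = (3/5) * (k-5/2) / [(k+1)] - rational in k. x = (3/5); t_0 = 1; negate the roots.


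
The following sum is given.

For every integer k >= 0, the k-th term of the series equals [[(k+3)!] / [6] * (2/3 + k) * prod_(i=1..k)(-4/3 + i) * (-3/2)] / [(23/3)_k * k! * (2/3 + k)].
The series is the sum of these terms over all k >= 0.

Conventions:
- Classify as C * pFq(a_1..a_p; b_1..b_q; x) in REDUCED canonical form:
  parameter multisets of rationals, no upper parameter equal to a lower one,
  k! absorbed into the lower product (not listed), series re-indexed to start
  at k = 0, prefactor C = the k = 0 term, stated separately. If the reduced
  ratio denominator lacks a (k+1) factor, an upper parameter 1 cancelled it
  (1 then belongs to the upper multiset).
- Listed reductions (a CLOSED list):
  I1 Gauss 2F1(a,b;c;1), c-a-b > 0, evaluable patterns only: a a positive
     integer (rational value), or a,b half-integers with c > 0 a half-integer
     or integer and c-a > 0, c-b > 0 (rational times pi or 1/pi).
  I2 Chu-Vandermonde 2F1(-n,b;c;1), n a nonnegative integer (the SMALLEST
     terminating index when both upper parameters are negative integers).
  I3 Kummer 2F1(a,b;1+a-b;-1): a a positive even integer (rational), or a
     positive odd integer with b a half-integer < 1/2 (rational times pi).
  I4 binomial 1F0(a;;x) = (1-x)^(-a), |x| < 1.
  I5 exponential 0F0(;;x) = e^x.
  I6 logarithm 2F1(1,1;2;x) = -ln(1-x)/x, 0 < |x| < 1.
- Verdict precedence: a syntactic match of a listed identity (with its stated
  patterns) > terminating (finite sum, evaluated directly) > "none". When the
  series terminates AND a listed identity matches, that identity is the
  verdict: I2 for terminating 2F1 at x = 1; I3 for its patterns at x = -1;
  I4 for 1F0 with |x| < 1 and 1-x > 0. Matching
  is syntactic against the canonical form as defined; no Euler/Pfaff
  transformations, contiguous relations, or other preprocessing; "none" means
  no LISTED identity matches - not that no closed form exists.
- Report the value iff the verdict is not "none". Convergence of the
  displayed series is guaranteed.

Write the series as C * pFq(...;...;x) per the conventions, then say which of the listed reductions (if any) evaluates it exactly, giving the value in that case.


The series (x = 1) is 2F1: upper {-1/3, 4}, lower {23/3}, prefactor -3/2. Verdict: Gauss (I1, integer-parameter pattern) matches (x = 1: the Gamma ratio telescopes since c-a-b = 4 > 0 and a = 4 in Z>0). Its exact value is -187/162.

Key step: x = 1 and the running product (C = -3/2, x = 1) telescopes to a rising factorial.
Consecutive-term ratio: r(k) = 1 * (k-1/3) (k+4) / [(k+23/3) (k+1)] ; factor over Q: parameters, x = 1, and C = -3/2.


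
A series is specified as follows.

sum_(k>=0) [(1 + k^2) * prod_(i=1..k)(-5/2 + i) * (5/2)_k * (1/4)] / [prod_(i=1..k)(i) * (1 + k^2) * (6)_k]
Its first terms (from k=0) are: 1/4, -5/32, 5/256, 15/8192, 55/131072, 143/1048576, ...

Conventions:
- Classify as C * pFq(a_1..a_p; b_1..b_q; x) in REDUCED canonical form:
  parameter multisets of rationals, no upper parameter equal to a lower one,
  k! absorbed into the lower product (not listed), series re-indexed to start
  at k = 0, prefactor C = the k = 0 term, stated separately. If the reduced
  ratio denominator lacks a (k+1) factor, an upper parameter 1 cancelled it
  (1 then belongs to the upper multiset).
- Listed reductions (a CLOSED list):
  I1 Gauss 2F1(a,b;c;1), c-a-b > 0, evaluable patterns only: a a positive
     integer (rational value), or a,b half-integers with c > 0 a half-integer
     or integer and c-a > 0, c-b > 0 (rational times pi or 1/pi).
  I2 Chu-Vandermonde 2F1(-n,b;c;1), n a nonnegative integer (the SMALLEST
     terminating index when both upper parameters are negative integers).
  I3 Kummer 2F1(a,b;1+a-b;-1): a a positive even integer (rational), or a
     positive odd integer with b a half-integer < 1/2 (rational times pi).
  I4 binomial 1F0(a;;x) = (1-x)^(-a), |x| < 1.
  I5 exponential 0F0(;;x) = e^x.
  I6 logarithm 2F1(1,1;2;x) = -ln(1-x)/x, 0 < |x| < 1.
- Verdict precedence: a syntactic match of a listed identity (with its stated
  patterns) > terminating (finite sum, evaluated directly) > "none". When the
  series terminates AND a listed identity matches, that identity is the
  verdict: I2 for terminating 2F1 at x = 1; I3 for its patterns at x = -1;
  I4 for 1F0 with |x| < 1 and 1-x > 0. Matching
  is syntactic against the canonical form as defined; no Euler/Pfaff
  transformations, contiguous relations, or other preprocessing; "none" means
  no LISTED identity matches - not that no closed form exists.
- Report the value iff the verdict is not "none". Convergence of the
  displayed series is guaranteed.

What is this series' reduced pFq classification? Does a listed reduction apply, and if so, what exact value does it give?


Key step: from the first term 1/4: striking the common factor k^2 + 1 reduces the term (C = 1/4, x = 1).
Ratio: r(k) = 1 * (k-3/2) (k+5/2) / [(k+6) (k+1)] - rational in k, leading ratio 1; with t_0 = 1/4, classification follows.

Reduced: x = 1, 2F1, upper = {-3/2, 5/2}, lower = {6}, C = 1/4. Verdict: Gauss's theorem I1 (half-integer case) matches (x = 1; upper {-3/2, 5/2} half-integers, c = 6 in the evaluable pattern). Value: (16384/45045) / pi.


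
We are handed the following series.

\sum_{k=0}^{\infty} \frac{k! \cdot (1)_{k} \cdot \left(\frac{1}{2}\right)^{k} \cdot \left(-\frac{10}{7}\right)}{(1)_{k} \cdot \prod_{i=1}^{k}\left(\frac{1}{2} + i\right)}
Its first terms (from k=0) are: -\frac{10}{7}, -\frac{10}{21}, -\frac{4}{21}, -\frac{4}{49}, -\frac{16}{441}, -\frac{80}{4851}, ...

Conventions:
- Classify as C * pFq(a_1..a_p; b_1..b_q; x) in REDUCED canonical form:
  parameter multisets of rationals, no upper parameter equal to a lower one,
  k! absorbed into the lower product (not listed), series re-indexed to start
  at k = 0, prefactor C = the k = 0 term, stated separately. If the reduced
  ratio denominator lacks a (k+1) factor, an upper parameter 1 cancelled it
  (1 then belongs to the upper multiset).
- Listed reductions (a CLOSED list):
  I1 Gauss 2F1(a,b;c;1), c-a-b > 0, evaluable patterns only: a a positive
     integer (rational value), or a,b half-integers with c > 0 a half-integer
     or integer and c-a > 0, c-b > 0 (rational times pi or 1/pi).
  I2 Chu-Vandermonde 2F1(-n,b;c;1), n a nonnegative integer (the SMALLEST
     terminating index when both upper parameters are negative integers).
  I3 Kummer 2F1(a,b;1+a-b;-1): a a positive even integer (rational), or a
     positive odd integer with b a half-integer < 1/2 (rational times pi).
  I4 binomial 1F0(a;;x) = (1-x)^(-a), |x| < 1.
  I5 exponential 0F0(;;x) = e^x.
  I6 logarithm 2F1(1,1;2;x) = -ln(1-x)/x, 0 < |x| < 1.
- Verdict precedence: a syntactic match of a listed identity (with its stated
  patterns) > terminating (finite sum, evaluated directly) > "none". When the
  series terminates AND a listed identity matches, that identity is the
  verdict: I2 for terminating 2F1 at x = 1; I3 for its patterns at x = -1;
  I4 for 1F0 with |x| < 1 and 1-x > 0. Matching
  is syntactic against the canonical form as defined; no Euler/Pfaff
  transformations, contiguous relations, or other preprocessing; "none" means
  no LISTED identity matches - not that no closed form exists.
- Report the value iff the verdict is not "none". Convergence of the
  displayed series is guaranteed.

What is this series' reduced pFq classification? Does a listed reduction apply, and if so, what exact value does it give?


Key step: with t_0 = -\frac{10}{7}, the factorial ratio (prefactor -10/7) (k+a-1)!/(a-1)! is a rising factorial (a)_k.
Adjacent-term ratio: r(k) = \frac{1}{2} * (k+1) (k+1) / [(k+\frac{3}{2}) (k+1)] - rational; roots negated = parameters, x = \frac{1}{2}, C = -\frac{10}{7}.

This is -\frac{10}{7} * 2F1(1, 1; \frac{3}{2}; \frac{1}{2}) in reduced canonical form. Verdict: none. No listed pattern accepts 2F1(1, 1; \frac{3}{2}; \frac{1}{2}).


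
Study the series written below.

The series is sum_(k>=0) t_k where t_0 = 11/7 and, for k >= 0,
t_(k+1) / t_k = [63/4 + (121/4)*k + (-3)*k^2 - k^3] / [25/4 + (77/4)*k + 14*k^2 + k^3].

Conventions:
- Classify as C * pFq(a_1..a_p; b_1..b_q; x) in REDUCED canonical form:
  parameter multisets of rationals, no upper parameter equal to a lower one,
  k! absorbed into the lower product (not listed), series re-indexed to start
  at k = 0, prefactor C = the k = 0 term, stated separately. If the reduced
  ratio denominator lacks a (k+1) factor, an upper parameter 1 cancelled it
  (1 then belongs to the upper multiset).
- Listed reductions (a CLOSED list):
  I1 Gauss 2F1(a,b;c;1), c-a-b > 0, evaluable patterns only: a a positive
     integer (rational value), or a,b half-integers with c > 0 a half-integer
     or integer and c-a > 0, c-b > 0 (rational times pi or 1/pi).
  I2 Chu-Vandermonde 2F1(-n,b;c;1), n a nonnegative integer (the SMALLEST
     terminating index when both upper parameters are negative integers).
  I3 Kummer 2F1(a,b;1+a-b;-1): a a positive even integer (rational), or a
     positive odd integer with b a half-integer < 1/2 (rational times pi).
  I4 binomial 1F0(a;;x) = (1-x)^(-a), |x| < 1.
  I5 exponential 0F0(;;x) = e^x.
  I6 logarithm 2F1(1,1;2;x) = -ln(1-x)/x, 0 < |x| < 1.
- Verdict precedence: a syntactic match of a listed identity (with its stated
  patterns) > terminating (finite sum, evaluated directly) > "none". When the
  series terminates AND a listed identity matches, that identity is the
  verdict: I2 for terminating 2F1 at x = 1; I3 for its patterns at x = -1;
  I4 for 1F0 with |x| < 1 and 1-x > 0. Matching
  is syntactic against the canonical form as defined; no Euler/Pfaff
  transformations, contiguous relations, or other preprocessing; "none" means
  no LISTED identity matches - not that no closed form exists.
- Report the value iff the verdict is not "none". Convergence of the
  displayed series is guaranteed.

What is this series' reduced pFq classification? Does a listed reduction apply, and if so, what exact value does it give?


Key step: t_0 being 11/7, factor the ratio over Q (C = 11/7): negated roots = parameters.
Adjacent-term ratio: r(k) = (-1) * (k-9/2) (k+7) / [(k+25/2) (k+1)] - rational in k, leading ratio (-1); with t_0 = 11/7, classification follows.

At argument -1: a 2F1 with upper {-9/2, 7}, lower {25/2}, scaled by C = 11/7. Verdict: the Kummer evaluation I3 fires (x = -1; c = 25/2 equals 1+a-b for upper {-9/2, 7}: listed pattern). Value: (525861765/134217728) * pi.


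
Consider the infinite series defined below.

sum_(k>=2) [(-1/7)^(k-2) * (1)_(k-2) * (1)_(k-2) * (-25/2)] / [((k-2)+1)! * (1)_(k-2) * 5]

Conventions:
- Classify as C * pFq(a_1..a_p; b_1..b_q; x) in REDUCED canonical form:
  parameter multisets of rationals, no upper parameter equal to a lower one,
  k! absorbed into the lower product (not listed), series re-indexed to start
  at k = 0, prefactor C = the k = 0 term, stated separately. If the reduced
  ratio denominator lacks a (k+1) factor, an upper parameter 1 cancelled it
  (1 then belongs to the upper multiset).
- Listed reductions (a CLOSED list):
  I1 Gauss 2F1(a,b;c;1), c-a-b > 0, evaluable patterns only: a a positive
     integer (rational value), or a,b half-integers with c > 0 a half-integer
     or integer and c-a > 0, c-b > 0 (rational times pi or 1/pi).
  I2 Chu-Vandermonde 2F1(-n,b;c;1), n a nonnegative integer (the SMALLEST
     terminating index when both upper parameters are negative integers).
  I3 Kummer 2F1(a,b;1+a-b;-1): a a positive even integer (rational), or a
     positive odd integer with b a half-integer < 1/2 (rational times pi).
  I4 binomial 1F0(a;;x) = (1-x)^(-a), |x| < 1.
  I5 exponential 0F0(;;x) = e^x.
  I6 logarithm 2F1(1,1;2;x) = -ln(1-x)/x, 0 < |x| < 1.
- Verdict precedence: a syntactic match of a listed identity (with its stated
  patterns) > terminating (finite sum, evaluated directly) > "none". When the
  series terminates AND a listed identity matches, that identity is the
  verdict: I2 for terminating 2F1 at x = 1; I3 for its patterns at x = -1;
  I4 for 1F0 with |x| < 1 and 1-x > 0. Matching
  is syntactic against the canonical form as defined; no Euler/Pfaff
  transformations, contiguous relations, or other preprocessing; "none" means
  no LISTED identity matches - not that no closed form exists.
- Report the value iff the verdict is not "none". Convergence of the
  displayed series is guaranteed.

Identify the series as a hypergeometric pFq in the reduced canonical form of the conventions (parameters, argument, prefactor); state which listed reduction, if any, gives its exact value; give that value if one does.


Reduced: x = -1/7, 2F1, upper = {1, 1}, lower = {2}, C = -5/2. Verdict: the logarithmic series (I6) fires (the logarithm: parameters (1,1;2), x = -1/7). Exact value: (-35/2) * ln(8/7).

Structural cue: from the first term -5/2: the constant factors (C = -5/2) combine into one prefactor.
Ratio: r(k) = (-1/7) * (k+1) (k+1) / [(k+2) (k+1)] ; factor over Q: parameters, x = (-1/7), and C = -5/2.


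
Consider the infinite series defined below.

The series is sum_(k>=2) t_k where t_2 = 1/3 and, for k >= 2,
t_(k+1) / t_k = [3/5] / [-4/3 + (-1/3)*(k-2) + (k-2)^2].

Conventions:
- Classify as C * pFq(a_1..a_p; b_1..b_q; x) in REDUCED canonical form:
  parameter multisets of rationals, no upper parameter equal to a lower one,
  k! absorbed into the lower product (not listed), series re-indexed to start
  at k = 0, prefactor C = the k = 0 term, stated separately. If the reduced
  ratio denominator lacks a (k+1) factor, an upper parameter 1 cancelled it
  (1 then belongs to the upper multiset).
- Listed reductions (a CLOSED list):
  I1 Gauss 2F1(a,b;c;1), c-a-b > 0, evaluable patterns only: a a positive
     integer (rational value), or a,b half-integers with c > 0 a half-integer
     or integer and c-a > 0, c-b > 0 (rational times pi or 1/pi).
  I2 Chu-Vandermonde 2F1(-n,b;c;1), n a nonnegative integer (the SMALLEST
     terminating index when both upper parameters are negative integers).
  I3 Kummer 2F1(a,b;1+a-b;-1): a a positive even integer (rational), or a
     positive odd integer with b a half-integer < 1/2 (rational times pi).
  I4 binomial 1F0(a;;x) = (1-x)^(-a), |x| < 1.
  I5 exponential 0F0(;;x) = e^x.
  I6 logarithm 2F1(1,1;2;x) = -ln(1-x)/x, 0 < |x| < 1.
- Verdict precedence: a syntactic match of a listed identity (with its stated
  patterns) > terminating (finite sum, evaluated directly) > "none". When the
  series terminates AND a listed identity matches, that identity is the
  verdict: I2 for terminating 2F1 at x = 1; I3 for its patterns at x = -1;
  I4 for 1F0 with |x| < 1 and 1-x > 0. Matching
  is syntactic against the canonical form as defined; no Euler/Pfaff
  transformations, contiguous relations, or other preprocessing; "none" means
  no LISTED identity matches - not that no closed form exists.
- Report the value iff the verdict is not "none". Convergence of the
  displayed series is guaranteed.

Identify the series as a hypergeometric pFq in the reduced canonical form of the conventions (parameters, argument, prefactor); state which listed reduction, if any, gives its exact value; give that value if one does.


Key step: from the first term 1/3: roots of the ratio polynomials (C = 1/3) are the negated parameters.
Ratio: r(k) = (3/5) * 1 / [(k-4/3) (k+1)] ; factor over Q: parameters, x = (3/5), and C = 1/3.

This is 1/3 * 0F1(-; -4/3; 3/5) in reduced canonical form. Verdict: none here - no I1-I6 shape fits x = 3/5 with lower {-4/3}.


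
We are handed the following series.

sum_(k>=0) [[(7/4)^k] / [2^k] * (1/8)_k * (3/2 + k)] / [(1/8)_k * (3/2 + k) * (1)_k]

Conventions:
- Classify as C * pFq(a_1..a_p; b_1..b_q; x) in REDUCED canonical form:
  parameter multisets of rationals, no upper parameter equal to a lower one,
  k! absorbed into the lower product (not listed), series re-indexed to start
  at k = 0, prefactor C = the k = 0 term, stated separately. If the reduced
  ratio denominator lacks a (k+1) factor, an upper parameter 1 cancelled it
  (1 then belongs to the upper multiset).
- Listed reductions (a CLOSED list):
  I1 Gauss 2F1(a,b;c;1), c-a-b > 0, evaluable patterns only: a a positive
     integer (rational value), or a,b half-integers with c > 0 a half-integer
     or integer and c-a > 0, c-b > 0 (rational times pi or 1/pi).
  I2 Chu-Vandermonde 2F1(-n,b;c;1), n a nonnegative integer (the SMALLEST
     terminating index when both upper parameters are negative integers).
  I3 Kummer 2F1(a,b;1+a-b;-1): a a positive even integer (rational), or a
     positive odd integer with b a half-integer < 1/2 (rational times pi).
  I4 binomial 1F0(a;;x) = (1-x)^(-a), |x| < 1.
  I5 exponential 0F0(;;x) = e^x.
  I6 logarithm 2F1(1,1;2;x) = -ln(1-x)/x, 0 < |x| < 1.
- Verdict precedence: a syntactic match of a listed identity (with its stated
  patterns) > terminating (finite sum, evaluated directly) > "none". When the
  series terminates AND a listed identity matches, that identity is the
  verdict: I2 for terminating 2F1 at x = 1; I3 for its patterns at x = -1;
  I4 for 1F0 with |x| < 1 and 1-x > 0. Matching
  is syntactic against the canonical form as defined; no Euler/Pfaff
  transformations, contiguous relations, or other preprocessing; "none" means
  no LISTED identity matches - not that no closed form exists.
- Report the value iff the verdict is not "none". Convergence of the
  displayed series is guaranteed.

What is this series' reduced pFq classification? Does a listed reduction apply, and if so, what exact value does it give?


Reduced: x = 7/8, 0F0, upper = {-}, lower = {-}, C = 1. Verdict (x = 7/8): the I5 exponential reduction applies (the 0F0 exponential series at x = 7/8). Exact value: e^(7/8).

First insight: with t_0 = 1, the parameter 1/8 appears in both the upper and lower lists and cancels (alongside the other common factor).
Adjacent-term ratio: r(k) = (7/8) * 1 / [(k+1)] ; factor over Q: parameters, x = (7/8), and C = 1.


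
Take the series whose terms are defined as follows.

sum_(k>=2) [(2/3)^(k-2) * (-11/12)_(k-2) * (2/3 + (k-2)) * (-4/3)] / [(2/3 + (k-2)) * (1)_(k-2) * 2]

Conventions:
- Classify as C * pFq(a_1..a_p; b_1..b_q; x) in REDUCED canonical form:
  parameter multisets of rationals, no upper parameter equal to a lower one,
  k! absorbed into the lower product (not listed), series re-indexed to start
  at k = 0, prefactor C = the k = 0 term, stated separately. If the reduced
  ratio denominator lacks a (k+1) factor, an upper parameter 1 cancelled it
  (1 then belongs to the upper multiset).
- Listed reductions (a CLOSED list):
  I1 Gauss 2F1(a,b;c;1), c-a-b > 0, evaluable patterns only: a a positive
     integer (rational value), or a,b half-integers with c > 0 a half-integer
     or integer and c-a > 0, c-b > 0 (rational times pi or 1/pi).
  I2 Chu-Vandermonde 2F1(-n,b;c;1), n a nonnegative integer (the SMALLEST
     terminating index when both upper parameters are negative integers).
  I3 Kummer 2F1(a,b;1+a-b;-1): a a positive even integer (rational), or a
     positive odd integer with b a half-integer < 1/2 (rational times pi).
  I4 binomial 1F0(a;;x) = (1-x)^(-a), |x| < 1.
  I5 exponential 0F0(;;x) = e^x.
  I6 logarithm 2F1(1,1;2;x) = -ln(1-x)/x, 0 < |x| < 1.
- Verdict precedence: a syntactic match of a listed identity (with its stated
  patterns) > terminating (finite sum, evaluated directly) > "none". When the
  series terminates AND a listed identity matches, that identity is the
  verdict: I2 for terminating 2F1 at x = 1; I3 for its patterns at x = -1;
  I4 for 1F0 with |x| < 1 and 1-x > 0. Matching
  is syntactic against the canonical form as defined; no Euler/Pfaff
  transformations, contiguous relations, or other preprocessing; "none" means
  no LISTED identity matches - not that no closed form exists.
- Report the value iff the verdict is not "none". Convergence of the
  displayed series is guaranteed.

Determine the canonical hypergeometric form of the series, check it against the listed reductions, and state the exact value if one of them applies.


The series (x = 2/3) is 1F0: upper {-11/12}, lower {-}, prefactor -2/3. Verdict: this is binomial (I4) (the 1F0 binomial series: exponent 11/12, x = 2/3). Hence: (-2/3) * (1/3)^(11/12).

Structural cue: x = (2/3) and k + 2/3 divides numerator and denominator alike; prefactor -2/3 after cancelling.
Consecutive-term ratio: r(k) = (2/3) * (k-11/12) / [(k+1)] ; factor over Q: parameters, x = (2/3), and C = -2/3.


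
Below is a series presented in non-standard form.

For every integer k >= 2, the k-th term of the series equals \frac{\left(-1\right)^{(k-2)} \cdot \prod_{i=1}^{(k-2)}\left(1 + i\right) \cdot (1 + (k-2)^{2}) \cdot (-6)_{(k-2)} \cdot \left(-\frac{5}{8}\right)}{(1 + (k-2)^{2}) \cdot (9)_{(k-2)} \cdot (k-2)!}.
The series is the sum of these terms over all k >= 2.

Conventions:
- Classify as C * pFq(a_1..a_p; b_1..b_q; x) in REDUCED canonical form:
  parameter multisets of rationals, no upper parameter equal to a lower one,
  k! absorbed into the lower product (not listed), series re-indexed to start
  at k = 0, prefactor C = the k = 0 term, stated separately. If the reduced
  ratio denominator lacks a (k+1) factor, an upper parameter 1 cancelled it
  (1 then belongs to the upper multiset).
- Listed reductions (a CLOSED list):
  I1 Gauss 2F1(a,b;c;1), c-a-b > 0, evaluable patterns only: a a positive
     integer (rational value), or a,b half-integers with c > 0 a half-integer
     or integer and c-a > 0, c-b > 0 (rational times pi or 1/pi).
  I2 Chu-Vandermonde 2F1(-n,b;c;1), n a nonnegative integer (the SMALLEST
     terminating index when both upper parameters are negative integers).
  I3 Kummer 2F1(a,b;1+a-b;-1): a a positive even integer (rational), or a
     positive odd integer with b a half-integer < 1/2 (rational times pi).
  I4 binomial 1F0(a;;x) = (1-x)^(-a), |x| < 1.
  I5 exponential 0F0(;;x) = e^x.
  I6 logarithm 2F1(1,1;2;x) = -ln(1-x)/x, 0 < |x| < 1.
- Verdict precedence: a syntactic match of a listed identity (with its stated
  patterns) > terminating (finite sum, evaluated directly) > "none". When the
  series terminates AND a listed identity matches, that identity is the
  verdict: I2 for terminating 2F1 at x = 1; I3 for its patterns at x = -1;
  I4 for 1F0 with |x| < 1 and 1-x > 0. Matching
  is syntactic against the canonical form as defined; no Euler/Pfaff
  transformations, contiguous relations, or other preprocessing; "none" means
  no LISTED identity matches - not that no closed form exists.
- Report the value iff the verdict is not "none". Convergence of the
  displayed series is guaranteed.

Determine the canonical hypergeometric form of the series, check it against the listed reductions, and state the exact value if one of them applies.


At argument -1: a 2F1 with upper {-6, 2}, lower {9}, scaled by C = -\frac{5}{8}. Verdict: this is Kummer's theorem (I3) (x = -1; c = 9 equals 1+a-b for upper {-6, 2}: listed pattern). Exact value: -\frac{5}{2}.

Key observation: from the first term -\frac{5}{8}: striking the common factor k^2 + 1 reduces the term (C = -5/8).
Adjacent-term ratio: r(k) = -1 * (k-6) (k+2) / [(k+9) (k+1)] - poly over poly, x = -1 from leading terms; C = -\frac{5}{8} at k = 0.


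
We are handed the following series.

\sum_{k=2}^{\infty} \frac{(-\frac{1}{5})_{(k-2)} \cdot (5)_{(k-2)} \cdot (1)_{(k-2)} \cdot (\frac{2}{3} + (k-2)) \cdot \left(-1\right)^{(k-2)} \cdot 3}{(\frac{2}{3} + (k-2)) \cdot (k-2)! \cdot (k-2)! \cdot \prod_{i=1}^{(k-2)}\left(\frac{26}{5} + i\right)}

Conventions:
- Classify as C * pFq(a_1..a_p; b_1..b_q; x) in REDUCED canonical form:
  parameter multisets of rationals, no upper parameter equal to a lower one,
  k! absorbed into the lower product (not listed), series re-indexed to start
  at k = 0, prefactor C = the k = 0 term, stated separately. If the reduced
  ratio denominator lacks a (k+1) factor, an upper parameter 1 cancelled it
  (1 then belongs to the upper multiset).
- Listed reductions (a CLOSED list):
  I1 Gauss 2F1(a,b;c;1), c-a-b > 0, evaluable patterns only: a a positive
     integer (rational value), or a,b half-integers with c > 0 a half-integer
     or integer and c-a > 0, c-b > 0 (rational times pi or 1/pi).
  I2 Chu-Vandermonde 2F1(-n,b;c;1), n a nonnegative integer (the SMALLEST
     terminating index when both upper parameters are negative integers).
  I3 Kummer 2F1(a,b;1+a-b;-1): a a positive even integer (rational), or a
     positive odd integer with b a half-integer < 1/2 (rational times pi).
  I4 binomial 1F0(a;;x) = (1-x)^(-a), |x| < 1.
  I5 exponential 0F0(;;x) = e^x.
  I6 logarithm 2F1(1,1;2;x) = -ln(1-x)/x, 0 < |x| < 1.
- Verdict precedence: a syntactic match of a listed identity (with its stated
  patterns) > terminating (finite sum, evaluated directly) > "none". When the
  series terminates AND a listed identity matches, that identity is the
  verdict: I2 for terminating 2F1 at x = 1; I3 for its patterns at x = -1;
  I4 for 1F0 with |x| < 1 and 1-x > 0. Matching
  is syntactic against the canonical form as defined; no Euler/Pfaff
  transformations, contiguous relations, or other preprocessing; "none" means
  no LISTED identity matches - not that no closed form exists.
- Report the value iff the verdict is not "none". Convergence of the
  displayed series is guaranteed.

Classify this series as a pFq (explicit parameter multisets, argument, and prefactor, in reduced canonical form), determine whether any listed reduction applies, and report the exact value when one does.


The series (x = -1) is 2F1: upper {-\frac{1}{5}, 5}, lower {\frac{31}{5}}, prefactor 3. Verdict: none. Every listed pattern misses the 2F1 form at -1, upper {-\frac{1}{5}, 5}.

Structural cue: t_0 = 3 here, and the lower running product (C = 3, x = -1) is a rising factorial.
Adjacent-term ratio: r(k) = -1 * (k-\frac{1}{5}) (k+5) / [(k+\frac{31}{5}) (k+1)] - rational in k, leading ratio -1; with t_0 = 3, classification follows.


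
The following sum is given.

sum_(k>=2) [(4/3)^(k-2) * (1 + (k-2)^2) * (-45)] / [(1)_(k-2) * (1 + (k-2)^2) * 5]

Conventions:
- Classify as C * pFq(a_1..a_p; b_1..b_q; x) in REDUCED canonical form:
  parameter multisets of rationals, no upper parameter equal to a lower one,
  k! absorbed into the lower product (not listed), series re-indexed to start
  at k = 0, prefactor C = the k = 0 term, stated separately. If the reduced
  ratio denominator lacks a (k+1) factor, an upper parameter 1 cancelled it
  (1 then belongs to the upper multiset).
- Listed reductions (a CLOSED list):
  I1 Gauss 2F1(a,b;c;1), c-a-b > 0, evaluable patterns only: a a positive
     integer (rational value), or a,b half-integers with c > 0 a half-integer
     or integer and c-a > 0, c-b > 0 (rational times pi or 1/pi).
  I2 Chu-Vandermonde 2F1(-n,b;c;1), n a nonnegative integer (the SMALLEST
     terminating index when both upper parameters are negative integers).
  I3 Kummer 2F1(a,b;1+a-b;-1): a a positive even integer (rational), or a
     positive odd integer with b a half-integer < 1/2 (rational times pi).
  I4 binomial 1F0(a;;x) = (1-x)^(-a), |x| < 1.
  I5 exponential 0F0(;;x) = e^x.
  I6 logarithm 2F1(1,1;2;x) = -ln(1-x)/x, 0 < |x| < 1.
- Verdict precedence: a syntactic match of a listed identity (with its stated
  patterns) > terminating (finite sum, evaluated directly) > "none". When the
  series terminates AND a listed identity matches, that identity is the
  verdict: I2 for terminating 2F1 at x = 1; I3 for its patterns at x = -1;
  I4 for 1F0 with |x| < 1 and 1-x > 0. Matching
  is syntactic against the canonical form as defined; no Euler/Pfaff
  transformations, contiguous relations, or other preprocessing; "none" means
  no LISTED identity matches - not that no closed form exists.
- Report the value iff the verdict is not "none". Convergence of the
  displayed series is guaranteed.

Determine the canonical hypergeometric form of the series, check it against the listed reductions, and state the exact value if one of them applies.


x = 4/3 here; the reduced form reads 0F0, upper {-}, lower {-}, C = -9. Verdict: this is the exponential series (I5) (the 0F0 exponential series at x = 4/3). Exact value: (-9) * e^(4/3).

Key step: with t_0 = -9, (1)_k (C = -9, x = 4/3) is k! itself.
Step ratio: r(k) = (4/3) * 1 / [(k+1)] ; factor over Q: parameters, x = (4/3), and C = -9.
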